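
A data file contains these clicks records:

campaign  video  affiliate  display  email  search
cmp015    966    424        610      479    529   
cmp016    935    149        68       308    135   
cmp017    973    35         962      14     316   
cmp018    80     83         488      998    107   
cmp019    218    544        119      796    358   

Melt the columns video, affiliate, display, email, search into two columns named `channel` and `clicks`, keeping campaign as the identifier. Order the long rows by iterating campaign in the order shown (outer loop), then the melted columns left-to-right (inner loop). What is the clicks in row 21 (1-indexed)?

25 rows total (5 × 5). Row 21: index ⌊(21-1)/5⌋ = 4 into campaign → cmp019; (21-1) mod 5 = 0 into the melted columns → video.
So row 21 is (cmp019, video, 218); clicks = 218.

218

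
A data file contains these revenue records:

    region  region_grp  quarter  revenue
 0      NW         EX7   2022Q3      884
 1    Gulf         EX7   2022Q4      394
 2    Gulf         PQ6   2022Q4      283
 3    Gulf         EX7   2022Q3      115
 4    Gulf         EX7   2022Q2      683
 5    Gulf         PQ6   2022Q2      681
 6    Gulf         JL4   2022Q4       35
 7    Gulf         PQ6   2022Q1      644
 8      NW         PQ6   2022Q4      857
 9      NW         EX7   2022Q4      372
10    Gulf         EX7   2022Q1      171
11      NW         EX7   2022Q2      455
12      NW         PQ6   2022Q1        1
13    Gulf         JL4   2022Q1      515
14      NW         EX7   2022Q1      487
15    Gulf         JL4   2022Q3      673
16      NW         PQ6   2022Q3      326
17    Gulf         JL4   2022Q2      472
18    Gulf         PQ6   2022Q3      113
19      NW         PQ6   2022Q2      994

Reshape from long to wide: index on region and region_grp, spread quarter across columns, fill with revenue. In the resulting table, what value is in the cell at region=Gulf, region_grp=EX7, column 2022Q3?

Wide layout: rows indexed by region and region_grp, columns are the 4 distinct quarter values (2022Q3, 2022Q4, 2022Q2, 2022Q1).
Cell (region=Gulf, region_grp=EX7, quarter=2022Q3) draws from the long row where region=Gulf, region_grp=EX7 and quarter=2022Q3, which has revenue=115.

115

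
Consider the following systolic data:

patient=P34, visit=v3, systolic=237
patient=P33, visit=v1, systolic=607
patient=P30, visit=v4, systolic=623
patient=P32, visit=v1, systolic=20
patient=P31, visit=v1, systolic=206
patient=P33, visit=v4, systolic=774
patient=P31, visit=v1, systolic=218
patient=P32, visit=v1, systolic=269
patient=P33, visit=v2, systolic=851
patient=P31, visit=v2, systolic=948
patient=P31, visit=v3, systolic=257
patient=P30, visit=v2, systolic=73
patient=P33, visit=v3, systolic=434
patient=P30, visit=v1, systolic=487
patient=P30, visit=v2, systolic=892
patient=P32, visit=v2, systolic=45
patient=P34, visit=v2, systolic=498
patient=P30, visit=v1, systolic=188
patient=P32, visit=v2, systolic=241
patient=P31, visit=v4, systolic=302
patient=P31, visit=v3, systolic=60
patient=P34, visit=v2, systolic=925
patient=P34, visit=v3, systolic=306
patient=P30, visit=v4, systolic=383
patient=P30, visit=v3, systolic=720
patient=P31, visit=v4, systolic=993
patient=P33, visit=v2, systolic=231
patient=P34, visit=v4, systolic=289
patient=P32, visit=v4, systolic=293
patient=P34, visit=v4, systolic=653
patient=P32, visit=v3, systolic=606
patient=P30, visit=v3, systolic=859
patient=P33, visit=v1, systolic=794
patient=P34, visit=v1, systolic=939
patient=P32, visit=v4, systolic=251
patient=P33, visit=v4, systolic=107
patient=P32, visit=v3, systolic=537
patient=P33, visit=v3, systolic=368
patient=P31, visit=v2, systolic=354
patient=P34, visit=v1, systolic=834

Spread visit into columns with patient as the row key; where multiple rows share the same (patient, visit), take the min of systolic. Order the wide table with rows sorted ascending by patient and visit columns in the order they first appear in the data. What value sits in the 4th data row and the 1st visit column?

368

With rows sorted ascending by patient, row 4 is patient=P33. visit columns in first-appearance order: v3, v1, v4, v2; column 1 is v3.
Long rows with patient=P33, visit=v3: min(434, 368) = 368.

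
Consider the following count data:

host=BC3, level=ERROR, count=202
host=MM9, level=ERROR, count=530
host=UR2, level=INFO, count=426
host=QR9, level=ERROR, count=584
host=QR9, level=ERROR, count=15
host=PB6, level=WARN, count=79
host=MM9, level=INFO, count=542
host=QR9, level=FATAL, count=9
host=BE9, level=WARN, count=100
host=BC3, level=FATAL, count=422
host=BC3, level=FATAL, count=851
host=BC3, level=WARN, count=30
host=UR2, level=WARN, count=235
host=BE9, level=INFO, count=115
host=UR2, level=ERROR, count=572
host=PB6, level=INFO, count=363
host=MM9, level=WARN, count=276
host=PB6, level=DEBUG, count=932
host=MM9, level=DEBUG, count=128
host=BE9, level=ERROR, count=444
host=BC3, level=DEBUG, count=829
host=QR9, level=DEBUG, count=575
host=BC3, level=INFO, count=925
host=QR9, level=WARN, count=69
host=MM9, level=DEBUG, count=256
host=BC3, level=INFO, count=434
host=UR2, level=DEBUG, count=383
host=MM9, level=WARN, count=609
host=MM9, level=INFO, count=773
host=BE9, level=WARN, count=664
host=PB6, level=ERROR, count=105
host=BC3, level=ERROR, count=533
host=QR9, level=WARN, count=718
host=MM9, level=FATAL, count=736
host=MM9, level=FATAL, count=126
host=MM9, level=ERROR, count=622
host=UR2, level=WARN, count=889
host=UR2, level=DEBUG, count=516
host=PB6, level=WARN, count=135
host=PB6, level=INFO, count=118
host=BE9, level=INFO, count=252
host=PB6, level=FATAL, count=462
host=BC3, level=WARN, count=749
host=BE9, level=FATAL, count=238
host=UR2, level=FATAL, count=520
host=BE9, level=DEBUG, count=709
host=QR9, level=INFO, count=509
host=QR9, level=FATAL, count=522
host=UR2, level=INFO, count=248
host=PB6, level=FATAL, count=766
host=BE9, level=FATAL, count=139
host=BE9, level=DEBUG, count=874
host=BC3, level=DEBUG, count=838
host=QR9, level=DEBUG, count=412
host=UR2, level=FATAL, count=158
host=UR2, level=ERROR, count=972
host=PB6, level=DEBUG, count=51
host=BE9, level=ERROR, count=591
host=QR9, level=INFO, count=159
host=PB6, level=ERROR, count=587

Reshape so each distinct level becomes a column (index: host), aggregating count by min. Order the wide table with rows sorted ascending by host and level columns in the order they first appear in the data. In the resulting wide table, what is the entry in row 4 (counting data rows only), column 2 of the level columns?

With rows sorted ascending by host, row 4 is host=PB6. level columns in first-appearance order: ERROR, INFO, WARN, FATAL, DEBUG; column 2 is INFO.
Long rows with host=PB6, level=INFO: min(363, 118) = 118.

118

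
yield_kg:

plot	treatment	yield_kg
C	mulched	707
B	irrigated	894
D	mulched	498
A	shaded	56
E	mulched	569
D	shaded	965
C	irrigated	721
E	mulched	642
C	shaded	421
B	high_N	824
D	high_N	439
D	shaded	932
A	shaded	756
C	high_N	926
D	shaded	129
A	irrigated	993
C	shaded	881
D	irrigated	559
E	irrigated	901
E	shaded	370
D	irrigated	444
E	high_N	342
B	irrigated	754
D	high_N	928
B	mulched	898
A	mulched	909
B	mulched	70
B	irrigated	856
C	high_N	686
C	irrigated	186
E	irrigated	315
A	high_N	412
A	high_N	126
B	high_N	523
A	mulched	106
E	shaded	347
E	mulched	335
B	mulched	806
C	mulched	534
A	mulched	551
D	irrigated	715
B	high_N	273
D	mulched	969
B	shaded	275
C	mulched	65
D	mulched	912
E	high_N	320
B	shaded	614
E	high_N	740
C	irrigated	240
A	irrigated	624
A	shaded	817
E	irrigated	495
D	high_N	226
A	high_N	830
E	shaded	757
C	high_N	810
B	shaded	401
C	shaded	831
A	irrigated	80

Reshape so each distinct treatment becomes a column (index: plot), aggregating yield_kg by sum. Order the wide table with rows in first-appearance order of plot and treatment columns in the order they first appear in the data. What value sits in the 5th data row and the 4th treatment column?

1402

With rows in first-appearance order of plot, row 5 is plot=E. treatment columns in first-appearance order: mulched, irrigated, shaded, high_N; column 4 is high_N.
Long rows with plot=E, treatment=high_N: 342 + 320 + 740 = 1402.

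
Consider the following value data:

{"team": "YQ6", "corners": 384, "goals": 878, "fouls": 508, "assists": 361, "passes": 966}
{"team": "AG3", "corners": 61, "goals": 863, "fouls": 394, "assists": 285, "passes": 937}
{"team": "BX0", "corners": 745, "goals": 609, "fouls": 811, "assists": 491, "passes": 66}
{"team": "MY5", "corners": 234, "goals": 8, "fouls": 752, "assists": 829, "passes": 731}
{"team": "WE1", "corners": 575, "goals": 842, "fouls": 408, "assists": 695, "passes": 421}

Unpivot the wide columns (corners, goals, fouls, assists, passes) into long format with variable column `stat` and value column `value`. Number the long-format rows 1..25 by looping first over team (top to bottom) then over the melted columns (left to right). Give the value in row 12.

609

25 rows total (5 × 5). Row 12: index ⌊(12-1)/5⌋ = 2 into team → BX0; (12-1) mod 5 = 1 into the melted columns → goals.
So row 12 is (BX0, goals, 609); value = 609.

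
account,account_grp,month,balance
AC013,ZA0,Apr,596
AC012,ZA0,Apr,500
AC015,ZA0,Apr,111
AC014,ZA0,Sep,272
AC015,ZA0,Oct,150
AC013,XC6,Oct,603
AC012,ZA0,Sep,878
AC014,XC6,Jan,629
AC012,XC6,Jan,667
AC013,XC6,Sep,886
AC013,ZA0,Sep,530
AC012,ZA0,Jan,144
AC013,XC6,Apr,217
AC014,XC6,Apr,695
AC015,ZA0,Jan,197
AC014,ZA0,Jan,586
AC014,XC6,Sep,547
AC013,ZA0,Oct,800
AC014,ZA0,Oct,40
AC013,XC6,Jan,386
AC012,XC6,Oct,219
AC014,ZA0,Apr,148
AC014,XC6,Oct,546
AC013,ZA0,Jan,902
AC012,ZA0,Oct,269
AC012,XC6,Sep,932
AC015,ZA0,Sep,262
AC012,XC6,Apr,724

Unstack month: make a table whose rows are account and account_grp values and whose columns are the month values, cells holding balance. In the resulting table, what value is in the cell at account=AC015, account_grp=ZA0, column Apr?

111

Wide layout: rows indexed by account and account_grp, columns are the 4 distinct month values (Apr, Sep, Oct, Jan).
Cell (account=AC015, account_grp=ZA0, month=Apr) draws from the long row where account=AC015, account_grp=ZA0 and month=Apr, which has balance=111.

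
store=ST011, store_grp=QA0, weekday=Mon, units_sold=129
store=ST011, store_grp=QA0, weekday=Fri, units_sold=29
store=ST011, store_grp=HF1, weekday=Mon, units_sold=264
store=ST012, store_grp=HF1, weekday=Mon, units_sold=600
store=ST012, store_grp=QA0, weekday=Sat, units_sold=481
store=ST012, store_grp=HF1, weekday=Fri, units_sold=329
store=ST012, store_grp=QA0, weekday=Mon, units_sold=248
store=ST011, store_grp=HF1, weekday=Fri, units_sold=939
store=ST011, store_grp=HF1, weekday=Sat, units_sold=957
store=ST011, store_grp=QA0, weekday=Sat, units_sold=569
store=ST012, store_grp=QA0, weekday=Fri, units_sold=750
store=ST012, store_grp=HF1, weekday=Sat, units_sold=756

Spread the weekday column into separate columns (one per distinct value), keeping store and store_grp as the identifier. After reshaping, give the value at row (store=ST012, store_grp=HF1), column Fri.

Wide layout: rows indexed by store and store_grp, columns are the 3 distinct weekday values (Mon, Fri, Sat).
Cell (store=ST012, store_grp=HF1, weekday=Fri) draws from the long row where store=ST012, store_grp=HF1 and weekday=Fri, which has units_sold=329.

329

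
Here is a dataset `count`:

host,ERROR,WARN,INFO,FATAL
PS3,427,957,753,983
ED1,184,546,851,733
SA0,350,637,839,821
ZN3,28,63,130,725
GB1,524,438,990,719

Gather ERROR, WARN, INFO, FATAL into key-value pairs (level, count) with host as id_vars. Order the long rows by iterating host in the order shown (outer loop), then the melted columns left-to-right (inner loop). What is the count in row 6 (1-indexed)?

546

20 rows total (5 × 4). Row 6: index ⌊(6-1)/4⌋ = 1 into host → ED1; (6-1) mod 4 = 1 into the melted columns → WARN.
So row 6 is (ED1, WARN, 546); count = 546.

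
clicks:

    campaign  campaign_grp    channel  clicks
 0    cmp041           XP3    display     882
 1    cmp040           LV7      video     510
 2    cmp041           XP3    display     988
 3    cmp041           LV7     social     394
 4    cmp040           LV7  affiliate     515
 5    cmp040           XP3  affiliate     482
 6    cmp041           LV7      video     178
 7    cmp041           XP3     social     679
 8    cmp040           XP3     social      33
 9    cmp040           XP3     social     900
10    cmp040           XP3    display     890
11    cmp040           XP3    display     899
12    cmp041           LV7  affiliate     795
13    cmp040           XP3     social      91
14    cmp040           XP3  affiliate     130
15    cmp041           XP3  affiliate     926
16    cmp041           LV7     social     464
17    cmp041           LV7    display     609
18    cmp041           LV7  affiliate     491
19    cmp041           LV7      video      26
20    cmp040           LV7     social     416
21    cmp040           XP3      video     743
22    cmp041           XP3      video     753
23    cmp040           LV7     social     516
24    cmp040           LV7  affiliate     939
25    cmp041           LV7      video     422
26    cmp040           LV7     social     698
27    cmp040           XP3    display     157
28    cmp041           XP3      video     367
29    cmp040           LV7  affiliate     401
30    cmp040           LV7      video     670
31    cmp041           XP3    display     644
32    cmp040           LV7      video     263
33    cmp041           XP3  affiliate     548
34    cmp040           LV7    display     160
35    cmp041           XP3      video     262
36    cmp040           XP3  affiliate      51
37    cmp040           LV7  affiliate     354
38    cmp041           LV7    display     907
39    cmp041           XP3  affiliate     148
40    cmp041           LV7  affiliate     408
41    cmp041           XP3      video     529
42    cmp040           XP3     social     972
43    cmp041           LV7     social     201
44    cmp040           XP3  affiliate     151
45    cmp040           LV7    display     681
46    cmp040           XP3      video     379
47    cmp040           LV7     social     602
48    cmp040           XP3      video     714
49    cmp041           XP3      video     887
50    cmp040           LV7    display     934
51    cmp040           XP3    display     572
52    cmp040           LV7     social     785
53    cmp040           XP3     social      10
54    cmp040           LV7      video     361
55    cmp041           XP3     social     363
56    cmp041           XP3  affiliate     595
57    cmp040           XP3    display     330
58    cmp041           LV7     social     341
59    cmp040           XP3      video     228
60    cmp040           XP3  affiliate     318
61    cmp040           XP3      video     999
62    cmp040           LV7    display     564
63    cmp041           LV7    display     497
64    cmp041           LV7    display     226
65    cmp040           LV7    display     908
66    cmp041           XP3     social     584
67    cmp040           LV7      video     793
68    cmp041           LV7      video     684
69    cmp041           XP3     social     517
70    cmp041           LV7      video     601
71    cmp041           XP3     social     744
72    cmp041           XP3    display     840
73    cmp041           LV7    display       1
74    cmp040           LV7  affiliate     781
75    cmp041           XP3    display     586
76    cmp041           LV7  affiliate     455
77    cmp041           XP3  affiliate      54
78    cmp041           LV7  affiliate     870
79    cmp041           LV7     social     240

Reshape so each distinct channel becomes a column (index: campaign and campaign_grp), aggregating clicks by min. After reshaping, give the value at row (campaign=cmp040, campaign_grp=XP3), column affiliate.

51

Rows with campaign=cmp040, campaign_grp=XP3 and channel=affiliate: clicks values are 482, 130, 51, 151, 318.
min(482, 130, 51, 151, 318) = 51.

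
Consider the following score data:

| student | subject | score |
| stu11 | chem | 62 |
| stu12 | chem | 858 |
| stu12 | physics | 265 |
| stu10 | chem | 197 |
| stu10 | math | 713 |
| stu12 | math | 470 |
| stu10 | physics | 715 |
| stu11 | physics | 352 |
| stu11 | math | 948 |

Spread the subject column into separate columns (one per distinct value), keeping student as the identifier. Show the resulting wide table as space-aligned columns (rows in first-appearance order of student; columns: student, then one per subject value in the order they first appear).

Columns: student plus the 3 distinct subject values (chem, physics, math).
For example, row stu11 column chem takes score=62 from the long row (stu11, chem).

student  chem  physics  math
stu11    62    352      948 
stu12    858   265      470 
stu10    197   715      713 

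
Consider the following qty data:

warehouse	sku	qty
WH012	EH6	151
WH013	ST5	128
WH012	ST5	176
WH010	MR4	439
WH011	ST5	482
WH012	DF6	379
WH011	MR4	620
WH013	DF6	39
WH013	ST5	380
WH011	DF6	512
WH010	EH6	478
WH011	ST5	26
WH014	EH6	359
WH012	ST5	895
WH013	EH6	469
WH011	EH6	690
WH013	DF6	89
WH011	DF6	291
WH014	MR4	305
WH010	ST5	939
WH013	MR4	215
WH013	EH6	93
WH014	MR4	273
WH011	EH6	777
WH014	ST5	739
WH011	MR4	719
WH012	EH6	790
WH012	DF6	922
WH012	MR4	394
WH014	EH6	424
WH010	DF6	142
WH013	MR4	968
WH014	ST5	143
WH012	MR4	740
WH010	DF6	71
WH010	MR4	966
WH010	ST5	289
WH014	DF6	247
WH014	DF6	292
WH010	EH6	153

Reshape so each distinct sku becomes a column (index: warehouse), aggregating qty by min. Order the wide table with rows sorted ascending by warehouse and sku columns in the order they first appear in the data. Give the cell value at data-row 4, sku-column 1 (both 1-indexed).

93

With rows sorted ascending by warehouse, row 4 is warehouse=WH013. sku columns in first-appearance order: EH6, ST5, MR4, DF6; column 1 is EH6.
Long rows with warehouse=WH013, sku=EH6: min(469, 93) = 93.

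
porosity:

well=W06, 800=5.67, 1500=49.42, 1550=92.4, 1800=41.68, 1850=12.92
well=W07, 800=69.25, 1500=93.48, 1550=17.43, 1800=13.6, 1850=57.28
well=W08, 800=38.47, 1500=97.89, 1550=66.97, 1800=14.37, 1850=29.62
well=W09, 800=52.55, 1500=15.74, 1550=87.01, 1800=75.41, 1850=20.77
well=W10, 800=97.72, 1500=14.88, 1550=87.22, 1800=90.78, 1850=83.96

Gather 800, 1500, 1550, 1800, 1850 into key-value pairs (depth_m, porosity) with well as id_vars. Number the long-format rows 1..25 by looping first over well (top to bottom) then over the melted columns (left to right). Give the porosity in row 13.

25 rows total (5 × 5). Row 13: index ⌊(13-1)/5⌋ = 2 into well → W08; (13-1) mod 5 = 2 into the melted columns → 1550.
So row 13 is (W08, 1550, 66.97); porosity = 66.97.

66.97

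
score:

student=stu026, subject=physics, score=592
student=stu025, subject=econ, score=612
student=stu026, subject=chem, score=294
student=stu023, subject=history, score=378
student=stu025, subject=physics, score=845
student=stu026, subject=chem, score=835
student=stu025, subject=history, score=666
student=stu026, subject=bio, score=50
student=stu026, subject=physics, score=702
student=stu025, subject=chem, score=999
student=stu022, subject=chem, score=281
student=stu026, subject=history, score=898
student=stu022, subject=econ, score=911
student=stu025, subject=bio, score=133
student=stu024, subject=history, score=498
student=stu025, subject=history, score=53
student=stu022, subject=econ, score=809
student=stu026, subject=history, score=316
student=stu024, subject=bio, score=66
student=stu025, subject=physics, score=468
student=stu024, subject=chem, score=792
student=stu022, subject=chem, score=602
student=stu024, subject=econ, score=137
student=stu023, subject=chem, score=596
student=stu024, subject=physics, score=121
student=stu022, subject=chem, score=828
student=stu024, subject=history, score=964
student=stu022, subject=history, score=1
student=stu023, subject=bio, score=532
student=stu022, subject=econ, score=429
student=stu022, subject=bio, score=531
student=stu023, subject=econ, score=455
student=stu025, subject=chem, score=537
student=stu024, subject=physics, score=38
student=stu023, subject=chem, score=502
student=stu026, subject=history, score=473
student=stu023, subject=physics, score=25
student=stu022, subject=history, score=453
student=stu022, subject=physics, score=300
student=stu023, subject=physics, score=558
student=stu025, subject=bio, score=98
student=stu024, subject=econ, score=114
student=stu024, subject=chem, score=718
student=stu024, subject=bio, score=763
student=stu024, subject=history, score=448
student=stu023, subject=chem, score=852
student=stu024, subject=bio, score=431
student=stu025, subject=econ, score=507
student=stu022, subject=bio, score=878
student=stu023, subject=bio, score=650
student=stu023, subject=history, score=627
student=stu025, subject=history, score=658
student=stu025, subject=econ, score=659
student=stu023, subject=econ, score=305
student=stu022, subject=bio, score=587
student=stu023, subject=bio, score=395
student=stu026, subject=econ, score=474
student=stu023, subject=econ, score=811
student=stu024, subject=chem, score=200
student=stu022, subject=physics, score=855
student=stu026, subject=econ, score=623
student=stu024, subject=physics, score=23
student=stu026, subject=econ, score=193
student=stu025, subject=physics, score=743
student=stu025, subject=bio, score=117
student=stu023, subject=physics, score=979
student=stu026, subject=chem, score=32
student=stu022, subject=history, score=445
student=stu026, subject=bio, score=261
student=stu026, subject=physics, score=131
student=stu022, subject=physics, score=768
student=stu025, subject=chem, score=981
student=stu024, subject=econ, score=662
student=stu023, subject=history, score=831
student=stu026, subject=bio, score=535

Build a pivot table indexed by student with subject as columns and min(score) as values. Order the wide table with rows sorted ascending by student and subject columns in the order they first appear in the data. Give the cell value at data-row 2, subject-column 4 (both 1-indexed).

378

With rows sorted ascending by student, row 2 is student=stu023. subject columns in first-appearance order: physics, econ, chem, history, bio; column 4 is history.
Long rows with student=stu023, subject=history: min(378, 627, 831) = 378.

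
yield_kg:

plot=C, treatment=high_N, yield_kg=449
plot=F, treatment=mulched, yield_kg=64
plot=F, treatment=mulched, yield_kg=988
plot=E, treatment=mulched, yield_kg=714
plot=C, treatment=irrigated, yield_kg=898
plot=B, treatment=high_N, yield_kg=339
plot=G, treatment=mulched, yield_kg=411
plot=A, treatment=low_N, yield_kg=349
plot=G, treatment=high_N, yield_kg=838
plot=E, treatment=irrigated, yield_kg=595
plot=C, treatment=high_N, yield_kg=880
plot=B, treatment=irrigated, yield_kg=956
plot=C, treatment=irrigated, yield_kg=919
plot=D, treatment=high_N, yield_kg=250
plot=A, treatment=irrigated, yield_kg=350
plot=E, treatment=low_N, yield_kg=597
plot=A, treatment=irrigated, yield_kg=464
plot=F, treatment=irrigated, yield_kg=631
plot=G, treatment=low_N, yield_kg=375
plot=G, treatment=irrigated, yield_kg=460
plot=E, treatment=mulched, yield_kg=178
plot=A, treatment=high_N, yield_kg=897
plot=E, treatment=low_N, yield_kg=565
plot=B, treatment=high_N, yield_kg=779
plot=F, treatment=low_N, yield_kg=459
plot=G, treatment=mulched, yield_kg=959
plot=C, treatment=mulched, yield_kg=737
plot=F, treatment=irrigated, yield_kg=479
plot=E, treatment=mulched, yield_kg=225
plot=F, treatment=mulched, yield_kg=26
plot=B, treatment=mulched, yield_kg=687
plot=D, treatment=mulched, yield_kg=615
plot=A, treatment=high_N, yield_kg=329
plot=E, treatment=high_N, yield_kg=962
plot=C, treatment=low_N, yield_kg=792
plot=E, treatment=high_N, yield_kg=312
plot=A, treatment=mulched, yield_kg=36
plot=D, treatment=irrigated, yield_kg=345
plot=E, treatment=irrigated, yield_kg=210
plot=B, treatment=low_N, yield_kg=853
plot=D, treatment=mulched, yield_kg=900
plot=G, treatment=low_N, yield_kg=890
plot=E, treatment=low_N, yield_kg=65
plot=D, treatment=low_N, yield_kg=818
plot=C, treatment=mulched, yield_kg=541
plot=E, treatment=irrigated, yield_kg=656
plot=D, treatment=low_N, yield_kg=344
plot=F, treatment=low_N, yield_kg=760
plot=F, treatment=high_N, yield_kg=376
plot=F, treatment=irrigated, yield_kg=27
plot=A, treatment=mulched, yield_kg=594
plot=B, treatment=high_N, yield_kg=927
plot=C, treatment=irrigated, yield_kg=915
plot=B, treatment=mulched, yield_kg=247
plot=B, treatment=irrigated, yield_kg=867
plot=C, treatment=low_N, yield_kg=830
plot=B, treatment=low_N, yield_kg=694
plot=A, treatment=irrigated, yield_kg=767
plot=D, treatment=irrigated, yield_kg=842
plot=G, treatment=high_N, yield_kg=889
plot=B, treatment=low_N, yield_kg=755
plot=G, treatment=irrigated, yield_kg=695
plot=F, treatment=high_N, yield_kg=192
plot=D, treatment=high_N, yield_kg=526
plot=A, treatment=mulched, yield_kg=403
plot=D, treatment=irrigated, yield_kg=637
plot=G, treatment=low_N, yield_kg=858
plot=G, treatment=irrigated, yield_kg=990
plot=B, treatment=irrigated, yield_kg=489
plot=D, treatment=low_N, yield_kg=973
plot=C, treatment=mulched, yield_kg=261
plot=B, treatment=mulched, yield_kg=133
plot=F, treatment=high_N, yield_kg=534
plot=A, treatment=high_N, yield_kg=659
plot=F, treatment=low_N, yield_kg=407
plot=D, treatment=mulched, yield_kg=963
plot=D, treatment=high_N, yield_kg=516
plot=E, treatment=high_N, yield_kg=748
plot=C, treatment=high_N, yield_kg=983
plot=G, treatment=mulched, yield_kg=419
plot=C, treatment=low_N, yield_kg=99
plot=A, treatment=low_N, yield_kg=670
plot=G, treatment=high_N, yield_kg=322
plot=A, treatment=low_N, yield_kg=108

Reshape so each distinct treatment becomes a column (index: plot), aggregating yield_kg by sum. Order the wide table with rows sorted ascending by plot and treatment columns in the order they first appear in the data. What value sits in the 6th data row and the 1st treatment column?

1102

With rows sorted ascending by plot, row 6 is plot=F. treatment columns in first-appearance order: high_N, mulched, irrigated, low_N; column 1 is high_N.
Long rows with plot=F, treatment=high_N: 376 + 192 + 534 = 1102.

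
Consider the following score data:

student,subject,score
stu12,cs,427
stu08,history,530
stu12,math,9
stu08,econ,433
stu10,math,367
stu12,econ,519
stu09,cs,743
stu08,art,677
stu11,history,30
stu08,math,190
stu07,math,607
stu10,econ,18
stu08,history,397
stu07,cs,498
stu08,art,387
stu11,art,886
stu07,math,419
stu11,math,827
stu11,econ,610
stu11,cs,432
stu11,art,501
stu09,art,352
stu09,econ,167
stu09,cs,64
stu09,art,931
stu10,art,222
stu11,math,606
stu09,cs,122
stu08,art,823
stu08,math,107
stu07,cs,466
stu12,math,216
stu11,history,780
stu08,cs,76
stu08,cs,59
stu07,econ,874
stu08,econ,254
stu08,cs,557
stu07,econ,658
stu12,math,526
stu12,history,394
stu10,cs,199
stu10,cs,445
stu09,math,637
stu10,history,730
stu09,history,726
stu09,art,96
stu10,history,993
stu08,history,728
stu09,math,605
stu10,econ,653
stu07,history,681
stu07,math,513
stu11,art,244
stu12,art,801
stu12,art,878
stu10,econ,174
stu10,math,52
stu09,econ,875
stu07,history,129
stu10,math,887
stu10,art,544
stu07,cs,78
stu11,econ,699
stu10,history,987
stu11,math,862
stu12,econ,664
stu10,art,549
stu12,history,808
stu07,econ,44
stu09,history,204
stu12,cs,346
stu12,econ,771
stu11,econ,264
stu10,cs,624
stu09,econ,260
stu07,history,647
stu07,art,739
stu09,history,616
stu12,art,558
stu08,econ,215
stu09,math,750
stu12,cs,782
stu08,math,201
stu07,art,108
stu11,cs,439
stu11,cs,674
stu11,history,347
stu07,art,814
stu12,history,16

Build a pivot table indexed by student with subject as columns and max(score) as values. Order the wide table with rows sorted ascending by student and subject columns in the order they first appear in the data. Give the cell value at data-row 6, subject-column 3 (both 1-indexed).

With rows sorted ascending by student, row 6 is student=stu12. subject columns in first-appearance order: cs, history, math, econ, art; column 3 is math.
Long rows with student=stu12, subject=math: max(9, 216, 526) = 526.

526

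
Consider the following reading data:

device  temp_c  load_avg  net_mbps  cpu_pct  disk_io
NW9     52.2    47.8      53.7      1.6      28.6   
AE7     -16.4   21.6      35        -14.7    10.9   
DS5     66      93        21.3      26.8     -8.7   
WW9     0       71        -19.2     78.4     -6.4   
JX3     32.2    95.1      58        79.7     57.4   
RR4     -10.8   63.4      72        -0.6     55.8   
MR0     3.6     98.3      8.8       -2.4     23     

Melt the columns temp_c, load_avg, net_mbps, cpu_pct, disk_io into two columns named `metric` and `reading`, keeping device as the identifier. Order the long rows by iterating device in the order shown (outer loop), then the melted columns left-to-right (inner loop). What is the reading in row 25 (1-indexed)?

57.4

35 rows total (7 × 5). Row 25: index ⌊(25-1)/5⌋ = 4 into device → JX3; (25-1) mod 5 = 4 into the melted columns → disk_io.
So row 25 is (JX3, disk_io, 57.4); reading = 57.4.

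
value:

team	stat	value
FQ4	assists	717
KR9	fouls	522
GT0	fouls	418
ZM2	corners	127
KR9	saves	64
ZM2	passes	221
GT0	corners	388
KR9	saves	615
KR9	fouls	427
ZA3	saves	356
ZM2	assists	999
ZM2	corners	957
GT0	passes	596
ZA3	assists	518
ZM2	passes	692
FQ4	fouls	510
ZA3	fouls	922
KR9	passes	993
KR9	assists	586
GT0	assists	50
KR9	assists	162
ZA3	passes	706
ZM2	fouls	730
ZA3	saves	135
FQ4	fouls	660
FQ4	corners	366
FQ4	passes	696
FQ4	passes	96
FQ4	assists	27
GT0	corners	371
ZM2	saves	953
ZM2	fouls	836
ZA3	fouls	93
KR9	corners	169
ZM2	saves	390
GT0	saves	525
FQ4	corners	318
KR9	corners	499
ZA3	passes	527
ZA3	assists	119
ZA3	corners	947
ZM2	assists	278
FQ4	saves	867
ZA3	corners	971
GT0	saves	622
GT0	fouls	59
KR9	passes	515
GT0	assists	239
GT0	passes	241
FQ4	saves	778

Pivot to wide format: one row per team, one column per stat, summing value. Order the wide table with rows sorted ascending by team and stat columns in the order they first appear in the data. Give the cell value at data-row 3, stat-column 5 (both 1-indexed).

With rows sorted ascending by team, row 3 is team=KR9. stat columns in first-appearance order: assists, fouls, corners, saves, passes; column 5 is passes.
Long rows with team=KR9, stat=passes: 993 + 515 = 1508.

1508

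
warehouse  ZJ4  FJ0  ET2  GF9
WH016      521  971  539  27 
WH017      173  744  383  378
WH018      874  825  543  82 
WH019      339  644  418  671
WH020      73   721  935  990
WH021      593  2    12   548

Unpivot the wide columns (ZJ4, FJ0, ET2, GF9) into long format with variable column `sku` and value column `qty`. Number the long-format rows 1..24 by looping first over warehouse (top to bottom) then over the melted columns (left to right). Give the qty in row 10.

24 rows total (6 × 4). Row 10: index ⌊(10-1)/4⌋ = 2 into warehouse → WH018; (10-1) mod 4 = 1 into the melted columns → FJ0.
So row 10 is (WH018, FJ0, 825); qty = 825.

825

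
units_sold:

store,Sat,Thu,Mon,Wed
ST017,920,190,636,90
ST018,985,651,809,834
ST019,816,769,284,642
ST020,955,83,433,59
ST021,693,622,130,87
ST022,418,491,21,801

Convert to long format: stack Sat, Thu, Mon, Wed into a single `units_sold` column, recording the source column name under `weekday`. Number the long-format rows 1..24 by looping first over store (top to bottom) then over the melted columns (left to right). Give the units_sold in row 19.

24 rows total (6 × 4). Row 19: index ⌊(19-1)/4⌋ = 4 into store → ST021; (19-1) mod 4 = 2 into the melted columns → Mon.
So row 19 is (ST021, Mon, 130); units_sold = 130.

130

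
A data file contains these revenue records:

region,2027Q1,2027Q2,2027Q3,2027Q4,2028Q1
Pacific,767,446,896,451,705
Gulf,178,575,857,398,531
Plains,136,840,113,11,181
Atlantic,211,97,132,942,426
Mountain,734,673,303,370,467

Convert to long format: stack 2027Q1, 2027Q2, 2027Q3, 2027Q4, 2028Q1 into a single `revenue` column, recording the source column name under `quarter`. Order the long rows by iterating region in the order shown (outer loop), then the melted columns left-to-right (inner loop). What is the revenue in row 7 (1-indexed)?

575

25 rows total (5 × 5). Row 7: index ⌊(7-1)/5⌋ = 1 into region → Gulf; (7-1) mod 5 = 1 into the melted columns → 2027Q2.
So row 7 is (Gulf, 2027Q2, 575); revenue = 575.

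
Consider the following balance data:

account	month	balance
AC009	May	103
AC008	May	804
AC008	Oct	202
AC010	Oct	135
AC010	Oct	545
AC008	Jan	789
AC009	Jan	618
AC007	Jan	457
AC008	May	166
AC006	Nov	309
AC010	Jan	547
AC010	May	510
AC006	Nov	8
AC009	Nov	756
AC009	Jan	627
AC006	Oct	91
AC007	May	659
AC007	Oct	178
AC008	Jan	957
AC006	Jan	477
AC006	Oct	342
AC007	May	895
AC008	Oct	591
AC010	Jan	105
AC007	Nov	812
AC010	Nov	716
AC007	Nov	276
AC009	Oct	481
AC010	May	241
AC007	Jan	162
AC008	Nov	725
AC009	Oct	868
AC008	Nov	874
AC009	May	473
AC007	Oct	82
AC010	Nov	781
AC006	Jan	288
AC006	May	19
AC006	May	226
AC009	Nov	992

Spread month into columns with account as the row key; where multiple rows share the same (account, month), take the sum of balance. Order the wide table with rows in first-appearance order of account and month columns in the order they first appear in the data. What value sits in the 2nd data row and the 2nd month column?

793

With rows in first-appearance order of account, row 2 is account=AC008. month columns in first-appearance order: May, Oct, Jan, Nov; column 2 is Oct.
Long rows with account=AC008, month=Oct: 202 + 591 = 793.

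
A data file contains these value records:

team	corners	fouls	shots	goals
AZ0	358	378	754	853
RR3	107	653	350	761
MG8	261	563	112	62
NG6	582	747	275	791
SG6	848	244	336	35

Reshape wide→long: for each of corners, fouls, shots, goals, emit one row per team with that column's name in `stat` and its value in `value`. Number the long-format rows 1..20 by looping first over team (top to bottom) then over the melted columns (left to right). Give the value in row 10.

20 rows total (5 × 4). Row 10: index ⌊(10-1)/4⌋ = 2 into team → MG8; (10-1) mod 4 = 1 into the melted columns → fouls.
So row 10 is (MG8, fouls, 563); value = 563.

563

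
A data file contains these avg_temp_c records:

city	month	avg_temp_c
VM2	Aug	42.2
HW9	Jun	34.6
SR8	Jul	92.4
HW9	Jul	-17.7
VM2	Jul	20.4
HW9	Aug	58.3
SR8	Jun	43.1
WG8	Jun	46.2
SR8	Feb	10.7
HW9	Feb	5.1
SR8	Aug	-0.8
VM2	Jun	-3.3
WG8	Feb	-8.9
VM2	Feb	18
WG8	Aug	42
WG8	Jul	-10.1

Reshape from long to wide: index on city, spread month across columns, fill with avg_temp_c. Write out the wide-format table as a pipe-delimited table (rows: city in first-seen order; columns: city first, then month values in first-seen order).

| city | Aug | Jun | Jul | Feb |
| VM2 | 42.2 | -3.3 | 20.4 | 18 |
| HW9 | 58.3 | 34.6 | -17.7 | 5.1 |
| SR8 | -0.8 | 43.1 | 92.4 | 10.7 |
| WG8 | 42 | 46.2 | -10.1 | -8.9 |

Columns: city plus the 4 distinct month values (Aug, Jun, Jul, Feb).
For example, row VM2 column Aug takes avg_temp_c=42.2 from the long row (VM2, Aug).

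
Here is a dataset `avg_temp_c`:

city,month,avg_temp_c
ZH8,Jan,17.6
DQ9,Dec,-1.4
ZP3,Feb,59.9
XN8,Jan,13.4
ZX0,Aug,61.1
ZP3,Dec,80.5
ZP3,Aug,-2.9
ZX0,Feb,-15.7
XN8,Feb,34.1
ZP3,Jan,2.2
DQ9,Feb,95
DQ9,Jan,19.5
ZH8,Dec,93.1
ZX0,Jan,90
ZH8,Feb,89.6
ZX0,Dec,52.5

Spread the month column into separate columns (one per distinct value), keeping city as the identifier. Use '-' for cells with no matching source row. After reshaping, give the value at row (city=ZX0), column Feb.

-15.7

The long row with city=ZX0, month=Feb has avg_temp_c=-15.7.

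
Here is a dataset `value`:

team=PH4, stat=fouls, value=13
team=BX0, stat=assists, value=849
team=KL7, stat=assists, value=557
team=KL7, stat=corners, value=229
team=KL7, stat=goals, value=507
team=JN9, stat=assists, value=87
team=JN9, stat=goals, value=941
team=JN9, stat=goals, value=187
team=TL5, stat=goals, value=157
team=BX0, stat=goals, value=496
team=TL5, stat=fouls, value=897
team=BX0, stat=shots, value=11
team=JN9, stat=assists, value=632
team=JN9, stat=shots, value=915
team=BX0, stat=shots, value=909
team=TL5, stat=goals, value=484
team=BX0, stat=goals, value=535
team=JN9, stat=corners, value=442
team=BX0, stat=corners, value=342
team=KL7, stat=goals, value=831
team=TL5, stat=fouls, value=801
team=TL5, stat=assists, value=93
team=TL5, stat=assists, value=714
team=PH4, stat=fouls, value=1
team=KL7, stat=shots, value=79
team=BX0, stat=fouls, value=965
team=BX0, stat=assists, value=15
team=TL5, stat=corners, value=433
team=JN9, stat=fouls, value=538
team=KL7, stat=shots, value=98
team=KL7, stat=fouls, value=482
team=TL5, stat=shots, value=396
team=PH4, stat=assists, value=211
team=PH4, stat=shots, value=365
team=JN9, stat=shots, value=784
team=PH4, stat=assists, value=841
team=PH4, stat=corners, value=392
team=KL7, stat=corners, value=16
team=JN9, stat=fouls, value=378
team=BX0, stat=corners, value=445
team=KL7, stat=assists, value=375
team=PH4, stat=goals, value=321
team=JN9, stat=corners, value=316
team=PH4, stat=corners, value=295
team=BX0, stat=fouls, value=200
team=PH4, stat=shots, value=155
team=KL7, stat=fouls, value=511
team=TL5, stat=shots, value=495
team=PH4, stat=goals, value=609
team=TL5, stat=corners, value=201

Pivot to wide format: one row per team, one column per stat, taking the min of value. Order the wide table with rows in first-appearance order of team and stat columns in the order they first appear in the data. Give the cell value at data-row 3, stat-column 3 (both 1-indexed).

With rows in first-appearance order of team, row 3 is team=KL7. stat columns in first-appearance order: fouls, assists, corners, goals, shots; column 3 is corners.
Long rows with team=KL7, stat=corners: min(229, 16) = 16.

16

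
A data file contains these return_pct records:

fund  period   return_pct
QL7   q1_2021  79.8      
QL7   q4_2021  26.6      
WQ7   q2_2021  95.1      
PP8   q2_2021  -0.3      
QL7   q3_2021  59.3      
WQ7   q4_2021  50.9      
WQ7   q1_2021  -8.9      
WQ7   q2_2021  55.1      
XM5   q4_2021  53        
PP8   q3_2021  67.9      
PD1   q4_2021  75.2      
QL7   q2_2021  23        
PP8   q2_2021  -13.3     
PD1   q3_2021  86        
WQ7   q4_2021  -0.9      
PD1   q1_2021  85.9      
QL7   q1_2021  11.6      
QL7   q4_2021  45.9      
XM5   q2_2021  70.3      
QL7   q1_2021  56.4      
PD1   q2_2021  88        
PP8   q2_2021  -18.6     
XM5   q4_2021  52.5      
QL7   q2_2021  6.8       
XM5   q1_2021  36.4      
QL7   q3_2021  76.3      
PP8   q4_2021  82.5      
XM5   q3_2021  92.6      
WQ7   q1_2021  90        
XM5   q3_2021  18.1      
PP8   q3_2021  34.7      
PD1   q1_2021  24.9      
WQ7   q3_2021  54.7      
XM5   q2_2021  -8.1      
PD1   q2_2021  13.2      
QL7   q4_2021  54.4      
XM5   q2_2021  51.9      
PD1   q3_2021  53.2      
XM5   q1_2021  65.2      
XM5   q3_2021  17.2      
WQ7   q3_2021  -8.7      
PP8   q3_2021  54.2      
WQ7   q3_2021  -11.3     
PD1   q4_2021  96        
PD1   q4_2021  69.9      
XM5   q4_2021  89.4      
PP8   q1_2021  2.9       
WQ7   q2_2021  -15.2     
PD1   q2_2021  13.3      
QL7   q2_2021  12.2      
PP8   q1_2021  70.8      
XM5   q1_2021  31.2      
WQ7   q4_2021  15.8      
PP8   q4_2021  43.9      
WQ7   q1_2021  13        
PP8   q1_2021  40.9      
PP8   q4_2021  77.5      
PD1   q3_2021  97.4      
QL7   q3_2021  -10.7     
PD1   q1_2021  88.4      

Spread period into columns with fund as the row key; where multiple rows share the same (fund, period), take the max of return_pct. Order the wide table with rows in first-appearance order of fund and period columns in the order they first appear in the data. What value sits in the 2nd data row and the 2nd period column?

50.9

With rows in first-appearance order of fund, row 2 is fund=WQ7. period columns in first-appearance order: q1_2021, q4_2021, q2_2021, q3_2021; column 2 is q4_2021.
Long rows with fund=WQ7, period=q4_2021: max(50.9, -0.9, 15.8) = 50.9.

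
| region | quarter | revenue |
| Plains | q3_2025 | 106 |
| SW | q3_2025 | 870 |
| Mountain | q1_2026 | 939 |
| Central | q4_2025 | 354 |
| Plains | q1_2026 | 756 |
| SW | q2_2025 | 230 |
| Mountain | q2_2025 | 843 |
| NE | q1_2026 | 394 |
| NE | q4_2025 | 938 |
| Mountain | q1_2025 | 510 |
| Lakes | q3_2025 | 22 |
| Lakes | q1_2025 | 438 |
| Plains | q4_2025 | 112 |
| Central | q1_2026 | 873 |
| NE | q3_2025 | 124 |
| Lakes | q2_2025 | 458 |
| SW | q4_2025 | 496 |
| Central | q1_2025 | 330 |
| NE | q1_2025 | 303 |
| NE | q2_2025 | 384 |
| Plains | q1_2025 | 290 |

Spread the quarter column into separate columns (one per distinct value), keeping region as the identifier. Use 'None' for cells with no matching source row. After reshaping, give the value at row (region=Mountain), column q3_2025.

None

No long-format row has region=Mountain and quarter=q3_2025, so the cell is None.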